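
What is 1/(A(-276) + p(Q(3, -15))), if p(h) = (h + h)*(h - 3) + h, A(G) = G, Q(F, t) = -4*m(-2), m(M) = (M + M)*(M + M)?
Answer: 1/8236 ≈ 0.00012142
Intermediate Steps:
m(M) = 4*M² (m(M) = (2*M)*(2*M) = 4*M²)
Q(F, t) = -64 (Q(F, t) = -16*(-2)² = -16*4 = -4*16 = -64)
p(h) = h + 2*h*(-3 + h) (p(h) = (2*h)*(-3 + h) + h = 2*h*(-3 + h) + h = h + 2*h*(-3 + h))
1/(A(-276) + p(Q(3, -15))) = 1/(-276 - 64*(-5 + 2*(-64))) = 1/(-276 - 64*(-5 - 128)) = 1/(-276 - 64*(-133)) = 1/(-276 + 8512) = 1/8236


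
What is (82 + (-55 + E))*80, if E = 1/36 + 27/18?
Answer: 20540/9 ≈ 2282.2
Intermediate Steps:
E = 55/36 (E = 1*(1/36) + 27*(1/18) = 1/36 + 3/2 = 55/36 ≈ 1.5278)
(82 + (-55 + E))*80 = (82 + (-55 + 55/36))*80 = (82 - 1925/36)*80 = (1027/36)*80 = 20540/9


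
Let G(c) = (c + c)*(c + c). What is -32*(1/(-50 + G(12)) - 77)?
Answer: 648016/263 ≈ 2463.9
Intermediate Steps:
G(c) = 4*c² (G(c) = (2*c)*(2*c) = 4*c²)
-32*(1/(-50 + G(12)) - 77) = -32*(1/(-50 + 4*12²) - 77) = -32*(1/(-50 + 4*144) - 77) = -32*(1/(-50 + 576) - 77) = -32*(1/526 - 77) = -32*(-40501/526) = 648016/263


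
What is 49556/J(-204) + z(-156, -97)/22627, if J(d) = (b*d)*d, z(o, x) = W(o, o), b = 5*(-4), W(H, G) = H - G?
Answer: -12389/208080 ≈ -0.059540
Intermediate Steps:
b = -20
z(o, x) = 0 (z(o, x) = o - o = 0)
J(d) = -20*d² (J(d) = (-20*d)*d = -20*d²)
49556/J(-204) + z(-156, -97)/22627 = 49556/((-20*(-204)²)) + 0/22627 = 49556/((-20*41616)) + 0*(1/22627) = 49556/(-832320) + 0 = 49556*(-1/832320) + 0 = -12389/208080 + 0 = -12389/208080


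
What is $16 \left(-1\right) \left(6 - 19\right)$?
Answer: $208$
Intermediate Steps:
$16 \left(-1\right) \left(6 - 19\right) = \left(-16\right) \left(-13\right) = 208$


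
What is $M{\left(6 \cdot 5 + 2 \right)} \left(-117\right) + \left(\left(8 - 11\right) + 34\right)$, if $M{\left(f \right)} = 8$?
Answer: $-905$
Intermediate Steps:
$M{\left(6 \cdot 5 + 2 \right)} \left(-117\right) + \left(\left(8 - 11\right) + 34\right) = 8 \left(-117\right) + \left(\left(8 - 11\right) + 34\right) = -936 + \left(-3 + 34\right) = -936 + 31 = -905$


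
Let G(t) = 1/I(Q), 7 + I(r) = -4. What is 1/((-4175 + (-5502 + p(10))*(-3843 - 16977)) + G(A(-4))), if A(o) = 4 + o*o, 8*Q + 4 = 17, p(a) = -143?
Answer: 11/1292771974 ≈ 8.5088e-9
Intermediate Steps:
Q = 13/8 (Q = -1/2 + (1/8)*17 = -1/2 + 17/8 = 13/8 ≈ 1.6250)
A(o) = 4 + o**2
I(r) = -11 (I(r) = -7 - 4 = -11)
G(t) = -1/11 (G(t) = 1/(-11) = -1/11)
1/((-4175 + (-5502 + p(10))*(-3843 - 16977)) + G(A(-4))) = 1/((-4175 + (-5502 - 143)*(-3843 - 16977)) - 1/11) = 1/((-4175 - 5645*(-20820)) - 1/11) = 1/((-4175 + 117528900) - 1/11) = 1/(117524725 - 1/11) = 1/(1292771974/11) = 11/1292771974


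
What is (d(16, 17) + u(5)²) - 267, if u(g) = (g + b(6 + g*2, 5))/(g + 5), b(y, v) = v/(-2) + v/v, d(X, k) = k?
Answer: -99951/400 ≈ -249.88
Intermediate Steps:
b(y, v) = 1 - v/2 (b(y, v) = v*(-½) + 1 = -v/2 + 1 = 1 - v/2)
u(g) = (-3/2 + g)/(5 + g) (u(g) = (g + (1 - ½*5))/(g + 5) = (g + (1 - 5/2))/(5 + g) = (g - 3/2)/(5 + g) = (-3/2 + g)/(5 + g))
(d(16, 17) + u(5)²) - 267 = (17 + ((-3/2 + 5)/(5 + 5))²) - 267 = (17 + ((7/2)/10)²) - 267 = (17 + ((⅒)*(7/2))²) - 267 = (17 + (7/20)²) - 267 = (17 + 49/400) - 267 = 6849/400 - 267 = -99951/400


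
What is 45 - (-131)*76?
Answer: 10001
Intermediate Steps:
45 - (-131)*76 = 45 - 131*(-76) = 45 + 9956 = 10001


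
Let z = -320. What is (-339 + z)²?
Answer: 434281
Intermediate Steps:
(-339 + z)² = (-339 - 320)² = (-659)² = 434281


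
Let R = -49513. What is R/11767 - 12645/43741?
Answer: -2314541848/514700347 ≈ -4.4969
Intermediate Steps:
R/11767 - 12645/43741 = -49513/11767 - 12645/43741 = -2314541848/514700347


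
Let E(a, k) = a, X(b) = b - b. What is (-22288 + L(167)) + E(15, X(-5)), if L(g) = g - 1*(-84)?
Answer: -22022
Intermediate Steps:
X(b) = 0
L(g) = 84 + g (L(g) = g + 84 = 84 + g)
(-22288 + L(167)) + E(15, X(-5)) = (-22288 + (84 + 167)) + 15 = (-22288 + 251) + 15 = -22037 + 15 = -22022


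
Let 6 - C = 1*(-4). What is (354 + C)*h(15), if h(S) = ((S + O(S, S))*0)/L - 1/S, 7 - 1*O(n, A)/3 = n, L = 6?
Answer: -364/15 ≈ -24.267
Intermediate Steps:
C = 10 (C = 6 - (-4) = 6 - 1*(-4) = 6 + 4 = 10)
O(n, A) = 21 - 3*n
h(S) = -1/S (h(S) = ((S + (21 - 3*S))*0)/6 - 1/S = ((21 - 2*S)*0)*(⅙) - 1/S = 0*(⅙) - 1/S = 0 - 1/S = -1/S)
(354 + C)*h(15) = (354 + 10)*(-1/15) = 364*(-1*1/15) = 364*(-1/15) = -364/15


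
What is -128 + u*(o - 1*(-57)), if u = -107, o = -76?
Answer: 1905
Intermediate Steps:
-128 + u*(o - 1*(-57)) = -128 - 107*(-76 - 1*(-57)) = -128 - 107*(-76 + 57) = -128 - 107*(-19) = -128 + 2033 = 1905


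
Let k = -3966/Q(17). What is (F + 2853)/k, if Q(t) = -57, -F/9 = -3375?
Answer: 315666/661 ≈ 477.56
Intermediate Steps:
F = 30375 (F = -9*(-3375) = 30375)
k = 1322/19 (k = -3966/(-57) = -3966*(-1/57) = 1322/19 ≈ 69.579)
(F + 2853)/k = (30375 + 2853)/(1322/19) = 33228*(19/1322) = 315666/661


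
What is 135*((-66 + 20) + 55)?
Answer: 1215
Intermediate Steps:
135*((-66 + 20) + 55) = 135*(-46 + 55) = 135*9 = 1215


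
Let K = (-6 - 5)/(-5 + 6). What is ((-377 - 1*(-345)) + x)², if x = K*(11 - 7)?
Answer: 5776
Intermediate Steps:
K = -11 (K = -11/1 = -11*1 = -11)
x = -44 (x = -11*(11 - 7) = -11*4 = -44)
((-377 - 1*(-345)) + x)² = ((-377 - 1*(-345)) - 44)² = ((-377 + 345) - 44)² = (-32 - 44)² = (-76)² = 5776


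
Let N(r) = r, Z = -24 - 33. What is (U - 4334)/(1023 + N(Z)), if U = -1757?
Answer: -6091/966 ≈ -6.3054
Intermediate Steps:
Z = -57
(U - 4334)/(1023 + N(Z)) = (-1757 - 4334)/(1023 - 57) = -6091/966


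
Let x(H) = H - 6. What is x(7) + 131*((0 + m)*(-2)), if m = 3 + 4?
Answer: -1833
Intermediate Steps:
m = 7
x(H) = -6 + H
x(7) + 131*((0 + m)*(-2)) = (-6 + 7) + 131*((0 + 7)*(-2)) = 1 + 131*(7*(-2)) = 1 + 131*(-14) = 1 - 1834 = -1833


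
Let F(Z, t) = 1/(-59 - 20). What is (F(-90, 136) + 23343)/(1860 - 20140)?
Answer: -230512/180515 ≈ -1.2770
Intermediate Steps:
F(Z, t) = -1/79 (F(Z, t) = 1/(-79) = -1/79)
(F(-90, 136) + 23343)/(1860 - 20140) = (-1/79 + 23343)/(1860 - 20140) = (1844096/79)/(-18280) = (1844096/79)*(-1/18280) = -230512/180515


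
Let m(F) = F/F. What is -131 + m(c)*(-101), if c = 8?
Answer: -232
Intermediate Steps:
m(F) = 1
-131 + m(c)*(-101) = -131 + 1*(-101) = -131 - 101 = -232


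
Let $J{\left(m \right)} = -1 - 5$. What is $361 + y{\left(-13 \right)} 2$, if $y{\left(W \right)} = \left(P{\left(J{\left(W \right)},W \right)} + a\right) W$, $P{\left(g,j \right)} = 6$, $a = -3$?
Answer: $283$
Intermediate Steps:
$J{\left(m \right)} = -6$
$y{\left(W \right)} = 3 W$ ($y{\left(W \right)} = \left(6 - 3\right) W = 3 W$)
$361 + y{\left(-13 \right)} 2 = 361 + 3 \left(-13\right) 2 = 361 - 78 = 283$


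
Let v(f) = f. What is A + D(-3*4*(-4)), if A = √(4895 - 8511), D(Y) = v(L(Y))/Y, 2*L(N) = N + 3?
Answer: 17/32 + 4*I*√226 ≈ 0.53125 + 60.133*I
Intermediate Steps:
L(N) = 3/2 + N/2 (L(N) = (N + 3)/2 = (3 + N)/2 = 3/2 + N/2)
D(Y) = (3/2 + Y/2)/Y
A = 4*I*√226 (A = √(-3616) = 4*I*√226 ≈ 60.133*I)
A + D(-3*4*(-4)) = 4*I*√226 + (3 - 3*4*(-4))/(2*((-3*4*(-4)))) = 4*I*√226 + (3 - 12*(-4))/(2*((-12*(-4)))) = 4*I*√226 + (½)*(3 + 48)/48 = 4*I*√226 + (½)*(1/48)*51 = 4*I*√226 + 17/32 = 17/32 + 4*I*√226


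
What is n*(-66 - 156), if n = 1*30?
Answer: -6660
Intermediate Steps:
n = 30
n*(-66 - 156) = 30*(-66 - 156) = 30*(-222) = -6660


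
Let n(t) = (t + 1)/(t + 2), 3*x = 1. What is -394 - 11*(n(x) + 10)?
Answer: -3572/7 ≈ -510.29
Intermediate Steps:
x = ⅓ (x = (⅓)*1 = ⅓ ≈ 0.33333)
n(t) = (1 + t)/(2 + t)
-394 - 11*(n(x) + 10) = -394 - 11*((1 + ⅓)/(2 + ⅓) + 10) = -394 - 11*((4/3)/(7/3) + 10) = -394 - 11*((3/7)*(4/3) + 10) = -394 - 11*(4/7 + 10) = -394 - 11*74/7 = -394 - 814/7 = -3572/7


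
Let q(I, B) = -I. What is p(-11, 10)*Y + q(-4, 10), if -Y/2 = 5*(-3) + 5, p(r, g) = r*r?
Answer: 2424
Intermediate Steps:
p(r, g) = r**2
Y = 20 (Y = -2*(5*(-3) + 5) = -2*(-15 + 5) = -2*(-10) = 20)
p(-11, 10)*Y + q(-4, 10) = (-11)**2*20 - 1*(-4) = 121*20 + 4 = 2420 + 4 = 2424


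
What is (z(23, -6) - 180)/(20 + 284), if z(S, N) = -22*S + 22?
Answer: -83/38 ≈ -2.1842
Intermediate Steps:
z(S, N) = 22 - 22*S
(z(23, -6) - 180)/(20 + 284) = ((22 - 22*23) - 180)/(20 + 284) = ((22 - 506) - 180)/304 = (-484 - 180)*(1/304) = -664*1/304 = -83/38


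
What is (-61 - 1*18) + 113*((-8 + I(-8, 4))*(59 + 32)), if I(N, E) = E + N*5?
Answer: -452531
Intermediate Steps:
I(N, E) = E + 5*N
(-61 - 1*18) + 113*((-8 + I(-8, 4))*(59 + 32)) = (-61 - 1*18) + 113*((-8 + (4 + 5*(-8)))*(59 + 32)) = (-61 - 18) + 113*((-8 + (4 - 40))*91) = -79 + 113*((-8 - 36)*91) = -79 + 113*(-44*91) = -79 + 113*(-4004) = -79 - 452452 = -452531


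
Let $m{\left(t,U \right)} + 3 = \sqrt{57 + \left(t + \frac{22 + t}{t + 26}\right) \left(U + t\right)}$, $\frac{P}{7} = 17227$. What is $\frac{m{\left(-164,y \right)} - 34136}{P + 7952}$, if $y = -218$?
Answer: $- \frac{4877}{18363} + \frac{\sqrt{296667087}}{8869329} \approx -0.26365$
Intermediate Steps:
$P = 120589$ ($P = 7 \cdot 17227 = 120589$)
$m{\left(t,U \right)} = -3 + \sqrt{57 + \left(U + t\right) \left(t + \frac{22 + t}{26 + t}\right)}$ ($m{\left(t,U \right)} = -3 + \sqrt{57 + \left(t + \frac{22 + t}{t + 26}\right) \left(U + t\right)} = -3 + \sqrt{57 + \left(t + \frac{22 + t}{26 + t}\right) \left(U + t\right)} = -3 + \sqrt{57 + \left(U + t\right) \left(t + \frac{22 + t}{26 + t}\right)}$)
$\frac{m{\left(-164,y \right)} - 34136}{P + 7952} = \frac{\left(-3 + \sqrt{\frac{\left(-164\right)^{2} + 22 \left(-218\right) + 22 \left(-164\right) - -35752 + \left(26 - 164\right) \left(57 + \left(-164\right)^{2} - -35752\right)}{26 - 164}}\right) - 34136}{120589 + 7952} = \frac{\left(-3 + \sqrt{\frac{26896 - 4796 - 3608 + 35752 - 138 \left(57 + 26896 + 35752\right)}{-138}}\right) - 34136}{128541} = \left(\left(-3 + \sqrt{- \frac{26896 - 4796 - 3608 + 35752 - 8653290}{138}}\right) - 34136\right) \frac{1}{128541} = \left(\left(-3 + \sqrt{\left(- \frac{1}{138}\right) \left(-8599046\right)}\right) - 34136\right) \frac{1}{128541} = \left(\left(-3 + \sqrt{\frac{4299523}{69}}\right) - 34136\right) \frac{1}{128541} = \left(\left(-3 + \frac{\sqrt{296667087}}{69}\right) - 34136\right) \frac{1}{128541} = \left(-34139 + \frac{\sqrt{296667087}}{69}\right) \frac{1}{128541} = - \frac{4877}{18363} + \frac{\sqrt{296667087}}{8869329}$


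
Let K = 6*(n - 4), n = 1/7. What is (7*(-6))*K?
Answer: 972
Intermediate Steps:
n = 1/7 ≈ 0.14286
K = -162/7 (K = 6*(1/7 - 4) = 6*(-27/7) = -162/7 ≈ -23.143)
(7*(-6))*K = (7*(-6))*(-162/7) = -42*(-162/7) = 972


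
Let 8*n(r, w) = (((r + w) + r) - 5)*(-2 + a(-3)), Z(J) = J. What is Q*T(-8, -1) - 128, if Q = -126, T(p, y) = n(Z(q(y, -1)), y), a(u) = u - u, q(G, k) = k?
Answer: -380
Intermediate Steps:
a(u) = 0
n(r, w) = 5/4 - r/2 - w/4 (n(r, w) = ((((r + w) + r) - 5)*(-2 + 0))/8 = (((w + 2*r) - 5)*(-2))/8 = ((-5 + w + 2*r)*(-2))/8 = (10 - 4*r - 2*w)/8 = 5/4 - r/2 - w/4)
T(p, y) = 7/4 - y/4 (T(p, y) = 5/4 - ½*(-1) - y/4 = 5/4 + ½ - y/4 = 7/4 - y/4)
Q*T(-8, -1) - 128 = -126*(7/4 - ¼*(-1)) - 128 = -126*(7/4 + ¼) - 128 = -126*2 - 128 = -252 - 128 = -380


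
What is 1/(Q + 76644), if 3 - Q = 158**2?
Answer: 1/51683 ≈ 1.9349e-5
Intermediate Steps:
Q = -24961 (Q = 3 - 1*158**2 = 3 - 1*24964 = 3 - 24964 = -24961)
1/(Q + 76644) = 1/(-24961 + 76644) = 1/51683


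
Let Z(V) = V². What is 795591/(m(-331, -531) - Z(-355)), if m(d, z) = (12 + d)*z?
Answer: 795591/43364 ≈ 18.347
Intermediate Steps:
m(d, z) = z*(12 + d)
795591/(m(-331, -531) - Z(-355)) = 795591/(-531*(12 - 331) - 1*(-355)²) = 795591/(-531*(-319) - 1*126025) = 795591/(169389 - 126025) = 795591/43364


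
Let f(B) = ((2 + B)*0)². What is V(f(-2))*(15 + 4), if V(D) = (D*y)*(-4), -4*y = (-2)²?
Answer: 0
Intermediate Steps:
y = -1 (y = -¼*(-2)² = -¼*4 = -1)
f(B) = 0 (f(B) = 0² = 0)
V(D) = 4*D (V(D) = (D*(-1))*(-4) = -D*(-4) = 4*D)
V(f(-2))*(15 + 4) = (4*0)*(15 + 4) = 0*19 = 0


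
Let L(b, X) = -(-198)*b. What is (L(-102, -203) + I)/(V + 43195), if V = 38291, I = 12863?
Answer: -7333/81486 ≈ -0.089991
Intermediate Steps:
L(b, X) = 198*b
(L(-102, -203) + I)/(V + 43195) = (198*(-102) + 12863)/(38291 + 43195) = (-20196 + 12863)/81486 = -7333*1/81486 = -7333/81486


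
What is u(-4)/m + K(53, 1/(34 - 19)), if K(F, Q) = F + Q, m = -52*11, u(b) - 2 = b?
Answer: 227671/4290 ≈ 53.070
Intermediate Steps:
u(b) = 2 + b
m = -572
u(-4)/m + K(53, 1/(34 - 19)) = (2 - 4)/(-572) + (53 + 1/(34 - 19)) = -2*(-1/572) + (53 + 1/15) = 1/286 + (53 + 1/15) = 1/286 + 796/15 = 227671/4290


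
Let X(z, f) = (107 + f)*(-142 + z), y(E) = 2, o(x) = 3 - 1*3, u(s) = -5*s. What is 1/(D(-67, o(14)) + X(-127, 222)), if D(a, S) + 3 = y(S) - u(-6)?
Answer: -1/88532 ≈ -1.1295e-5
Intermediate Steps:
o(x) = 0 (o(x) = 3 - 3 = 0)
X(z, f) = (-142 + z)*(107 + f)
D(a, S) = -31 (D(a, S) = -3 + (2 - (-5)*(-6)) = -3 + (2 - 1*30) = -3 + (2 - 30) = -3 - 28 = -31)
1/(D(-67, o(14)) + X(-127, 222)) = 1/(-31 + (-15194 - 142*222 + 107*(-127) + 222*(-127))) = 1/(-31 + (-15194 - 31524 - 13589 - 28194)) = 1/(-31 - 88501) = 1/(-88532) = -1/88532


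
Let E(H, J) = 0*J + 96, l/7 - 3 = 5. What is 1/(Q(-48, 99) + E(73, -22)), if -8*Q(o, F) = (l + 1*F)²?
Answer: -8/23257 ≈ -0.00034398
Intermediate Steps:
l = 56 (l = 21 + 7*5 = 21 + 35 = 56)
E(H, J) = 96 (E(H, J) = 0 + 96 = 96)
Q(o, F) = -(56 + F)²/8 (Q(o, F) = -(56 + 1*F)²/8 = -(56 + F)²/8)
1/(Q(-48, 99) + E(73, -22)) = 1/(-(56 + 99)²/8 + 96) = 1/(-⅛*155² + 96) = 1/(-⅛*24025 + 96) = 1/(-24025/8 + 96) = 1/(-23257/8) = -8/23257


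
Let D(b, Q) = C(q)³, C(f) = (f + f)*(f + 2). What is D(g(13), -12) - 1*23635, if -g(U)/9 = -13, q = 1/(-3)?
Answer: -17230915/729 ≈ -23636.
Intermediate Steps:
q = -⅓ ≈ -0.33333
C(f) = 2*f*(2 + f) (C(f) = (2*f)*(2 + f) = 2*f*(2 + f))
g(U) = 117 (g(U) = -9*(-13) = 117)
D(b, Q) = -1000/729 (D(b, Q) = (2*(-⅓)*(2 - ⅓))³ = (2*(-⅓)*(5/3))³ = (-10/9)³ = -1000/729)
D(g(13), -12) - 1*23635 = -1000/729 - 1*23635 = -1000/729 - 23635 = -17230915/729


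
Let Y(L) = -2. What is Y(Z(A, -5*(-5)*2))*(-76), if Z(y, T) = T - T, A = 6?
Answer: 152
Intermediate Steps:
Z(y, T) = 0
Y(Z(A, -5*(-5)*2))*(-76) = -2*(-76) = 152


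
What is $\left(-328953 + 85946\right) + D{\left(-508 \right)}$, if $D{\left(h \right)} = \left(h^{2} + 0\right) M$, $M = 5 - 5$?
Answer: $-243007$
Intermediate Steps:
$M = 0$
$D{\left(h \right)} = 0$ ($D{\left(h \right)} = \left(h^{2} + 0\right) 0 = h^{2} \cdot 0 = 0$)
$\left(-328953 + 85946\right) + D{\left(-508 \right)} = \left(-328953 + 85946\right) + 0 = -243007 + 0 = -243007$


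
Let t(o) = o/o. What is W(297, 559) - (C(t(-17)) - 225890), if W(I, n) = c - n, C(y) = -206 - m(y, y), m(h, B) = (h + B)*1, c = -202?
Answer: 225337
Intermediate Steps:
m(h, B) = B + h (m(h, B) = (B + h)*1 = B + h)
t(o) = 1
C(y) = -206 - 2*y (C(y) = -206 - (y + y) = -206 - 2*y)
W(I, n) = -202 - n
W(297, 559) - (C(t(-17)) - 225890) = (-202 - 1*559) - ((-206 - 2*1) - 225890) = (-202 - 559) - ((-206 - 2) - 225890) = -761 - (-208 - 225890) = -761 - 1*(-226098) = -761 + 226098 = 225337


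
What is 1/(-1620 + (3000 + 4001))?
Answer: 1/5381 ≈ 0.00018584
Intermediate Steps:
1/(-1620 + (3000 + 4001)) = 1/(-1620 + 7001) = 1/5381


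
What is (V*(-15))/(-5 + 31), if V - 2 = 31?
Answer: -495/26 ≈ -19.038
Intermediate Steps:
V = 33 (V = 2 + 31 = 33)
(V*(-15))/(-5 + 31) = (33*(-15))/(-5 + 31) = -495/26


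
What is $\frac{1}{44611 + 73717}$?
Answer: $\frac{1}{118328} \approx 8.4511 \cdot 10^{-6}$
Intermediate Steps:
$\frac{1}{44611 + 73717} = \frac{1}{118328}$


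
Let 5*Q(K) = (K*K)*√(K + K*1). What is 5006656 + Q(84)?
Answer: 5006656 + 14112*√42/5 ≈ 5.0249e+6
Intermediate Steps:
Q(K) = √2*K^(5/2)/5 (Q(K) = ((K*K)*√(K + K*1))/5 = (K²*√(K + K))/5 = (K²*√(2*K))/5 = (K²*(√2*√K))/5 = (√2*K^(5/2))/5 = √2*K^(5/2)/5)
5006656 + Q(84) = 5006656 + √2*84^(5/2)/5 = 5006656 + √2*(14112*√21)/5 = 5006656 + 14112*√42/5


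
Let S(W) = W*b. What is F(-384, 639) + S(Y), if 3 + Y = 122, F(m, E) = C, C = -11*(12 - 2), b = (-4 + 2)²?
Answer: 366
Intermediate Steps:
b = 4 (b = (-2)² = 4)
C = -110 (C = -11*10 = -110)
F(m, E) = -110
Y = 119 (Y = -3 + 122 = 119)
S(W) = 4*W (S(W) = W*4 = 4*W)
F(-384, 639) + S(Y) = -110 + 4*119 = -110 + 476 = 366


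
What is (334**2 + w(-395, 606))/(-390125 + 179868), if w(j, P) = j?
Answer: -111161/210257 ≈ -0.52869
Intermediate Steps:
(334**2 + w(-395, 606))/(-390125 + 179868) = (334**2 - 395)/(-390125 + 179868) = (111556 - 395)/(-210257) = 111161*(-1/210257) = -111161/210257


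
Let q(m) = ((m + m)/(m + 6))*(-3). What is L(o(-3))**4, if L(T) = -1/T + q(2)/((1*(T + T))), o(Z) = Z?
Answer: 2401/20736 ≈ 0.11579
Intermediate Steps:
q(m) = -6*m/(6 + m) (q(m) = ((2*m)/(6 + m))*(-3) = (2*m/(6 + m))*(-3) = -6*m/(6 + m))
L(T) = -7/(4*T) (L(T) = -1/T + (-6*2/(6 + 2))/((1*(T + T))) = -1/T + (-6*2/8)/((1*(2*T))) = -1/T + (-6*2*1/8)/((2*T)) = -1/T - 3/(4*T) = -7/(4*T))
L(o(-3))**4 = (-7/4/(-3))**4 = (-7/4*(-1/3))**4 = (7/12)**4 = 2401/20736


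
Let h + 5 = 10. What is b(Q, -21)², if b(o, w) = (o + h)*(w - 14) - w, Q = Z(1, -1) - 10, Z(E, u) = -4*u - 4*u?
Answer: 7056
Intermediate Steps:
h = 5 (h = -5 + 10 = 5)
Z(E, u) = -8*u
Q = -2 (Q = -8*(-1) - 10 = 8 - 10 = -2)
b(o, w) = -w + (-14 + w)*(5 + o) (b(o, w) = (o + 5)*(w - 14) - w = (5 + o)*(-14 + w) - w = (-14 + w)*(5 + o) - w = -w + (-14 + w)*(5 + o))
b(Q, -21)² = (-70 - 14*(-2) + 4*(-21) - 2*(-21))² = (-70 + 28 - 84 + 42)² = (-84)² = 7056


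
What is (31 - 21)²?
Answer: 100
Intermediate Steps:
(31 - 21)² = 10² = 100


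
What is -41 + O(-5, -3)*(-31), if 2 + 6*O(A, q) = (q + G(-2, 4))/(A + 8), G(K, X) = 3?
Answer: -92/3 ≈ -30.667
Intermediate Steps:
O(A, q) = -1/3 + (3 + q)/(6*(8 + A)) (O(A, q) = -1/3 + ((q + 3)/(A + 8))/6 = -1/3 + ((3 + q)/(8 + A))/6 = -1/3 + (3 + q)/(6*(8 + A)))
-41 + O(-5, -3)*(-31) = -41 + ((-13 - 3 - 2*(-5))/(6*(8 - 5)))*(-31) = -41 + ((1/6)*(-13 - 3 + 10)/3)*(-31) = -41 + ((1/6)*(1/3)*(-6))*(-31) = -41 - 1/3*(-31) = -41 + 31/3 = -92/3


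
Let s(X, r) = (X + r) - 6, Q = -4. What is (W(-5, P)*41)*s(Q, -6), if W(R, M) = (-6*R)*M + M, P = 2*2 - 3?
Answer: -20336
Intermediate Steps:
P = 1 (P = 4 - 3 = 1)
s(X, r) = -6 + X + r
W(R, M) = M - 6*M*R (W(R, M) = -6*M*R + M = M - 6*M*R)
(W(-5, P)*41)*s(Q, -6) = ((1*(1 - 6*(-5)))*41)*(-6 - 4 - 6) = ((1*(1 + 30))*41)*(-16) = ((1*31)*41)*(-16) = (31*41)*(-16) = 1271*(-16) = -20336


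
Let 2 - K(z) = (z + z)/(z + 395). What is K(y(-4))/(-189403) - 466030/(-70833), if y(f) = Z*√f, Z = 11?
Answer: 13814632937968160/2099722036237791 + 17380*I/29643274127 ≈ 6.5793 + 5.863e-7*I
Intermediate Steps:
y(f) = 11*√f
K(z) = 2 - 2*z/(395 + z) (K(z) = 2 - (z + z)/(z + 395) = 2 - 2*z/(395 + z))
K(y(-4))/(-189403) - 466030/(-70833) = (790/(395 + 11*√(-4)))/(-189403) - 466030/(-70833) = (790/(395 + 11*(2*I)))*(-1/189403) - 466030*(-1/70833) = (790/(395 + 22*I))*(-1/189403) + 466030/70833 = (790*((395 - 22*I)/156509))*(-1/189403) + 466030/70833 = (790*(395 - 22*I)/156509)*(-1/189403) + 466030/70833 = -790*(395 - 22*I)/29643274127 + 466030/70833 = 466030/70833 - 790*(395 - 22*I)/29643274127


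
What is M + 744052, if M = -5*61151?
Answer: 438297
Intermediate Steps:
M = -305755
M + 744052 = -305755 + 744052 = 438297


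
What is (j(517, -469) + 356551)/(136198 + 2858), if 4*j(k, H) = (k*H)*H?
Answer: 115146041/556224 ≈ 207.01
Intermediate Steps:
j(k, H) = k*H²/4 (j(k, H) = ((k*H)*H)/4 = ((H*k)*H)/4 = (k*H²)/4 = k*H²/4)
(j(517, -469) + 356551)/(136198 + 2858) = ((¼)*517*(-469)² + 356551)/(136198 + 2858) = ((¼)*517*219961 + 356551)/139056 = (113719837/4 + 356551)*(1/139056) = (115146041/4)*(1/139056) = 115146041/556224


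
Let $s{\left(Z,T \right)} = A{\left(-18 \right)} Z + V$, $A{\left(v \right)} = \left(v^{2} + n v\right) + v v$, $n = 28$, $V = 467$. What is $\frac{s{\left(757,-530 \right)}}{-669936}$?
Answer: $- \frac{109475}{669936} \approx -0.16341$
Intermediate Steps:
$A{\left(v \right)} = 2 v^{2} + 28 v$ ($A{\left(v \right)} = \left(v^{2} + 28 v\right) + v v = \left(v^{2} + 28 v\right) + v^{2} = 2 v^{2} + 28 v$)
$s{\left(Z,T \right)} = 467 + 144 Z$ ($s{\left(Z,T \right)} = 2 \left(-18\right) \left(14 - 18\right) Z + 467 = 2 \left(-18\right) \left(-4\right) Z + 467 = 144 Z + 467 = 467 + 144 Z$)
$\frac{s{\left(757,-530 \right)}}{-669936} = \frac{467 + 144 \cdot 757}{-669936} = \left(467 + 109008\right) \left(- \frac{1}{669936}\right) = 109475 \left(- \frac{1}{669936}\right) = - \frac{109475}{669936}$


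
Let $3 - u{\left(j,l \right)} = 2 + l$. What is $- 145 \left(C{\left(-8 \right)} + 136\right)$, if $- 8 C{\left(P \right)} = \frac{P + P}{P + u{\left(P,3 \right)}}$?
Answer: $-19691$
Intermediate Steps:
$u{\left(j,l \right)} = 1 - l$ ($u{\left(j,l \right)} = 3 - \left(2 + l\right) = 1 - l$)
$C{\left(P \right)} = - \frac{P}{4 \left(-2 + P\right)}$ ($C{\left(P \right)} = - \frac{\left(P + P\right) \frac{1}{P + \left(1 - 3\right)}}{8} = - \frac{2 P \frac{1}{P + \left(1 - 3\right)}}{8} = - \frac{2 P \frac{1}{P - 2}}{8} = - \frac{2 P \frac{1}{-2 + P}}{8} = - \frac{P}{4 \left(-2 + P\right)}$)
$- 145 \left(C{\left(-8 \right)} + 136\right) = - 145 \left(\left(-1\right) \left(-8\right) \frac{1}{-8 + 4 \left(-8\right)} + 136\right) = - 145 \left(\left(-1\right) \left(-8\right) \frac{1}{-8 - 32} + 136\right) = - 145 \left(\left(-1\right) \left(-8\right) \frac{1}{-40} + 136\right) = - 145 \left(\left(-1\right) \left(-8\right) \left(- \frac{1}{40}\right) + 136\right) = - 145 \left(- \frac{1}{5} + 136\right) = \left(-145\right) \frac{679}{5} = -19691$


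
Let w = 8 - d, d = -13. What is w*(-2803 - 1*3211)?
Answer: -126294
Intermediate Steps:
w = 21 (w = 8 - 1*(-13) = 8 + 13 = 21)
w*(-2803 - 1*3211) = 21*(-2803 - 1*3211) = 21*(-2803 - 3211) = 21*(-6014) = -126294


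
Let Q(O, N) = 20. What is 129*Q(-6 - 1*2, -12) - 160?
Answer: 2420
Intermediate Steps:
129*Q(-6 - 1*2, -12) - 160 = 129*20 - 160 = 2580 - 160 = 2420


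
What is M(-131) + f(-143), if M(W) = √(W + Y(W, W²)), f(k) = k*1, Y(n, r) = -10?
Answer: -143 + I*√141 ≈ -143.0 + 11.874*I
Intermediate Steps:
f(k) = k
M(W) = √(-10 + W) (M(W) = √(W - 10) = √(-10 + W))
M(-131) + f(-143) = √(-10 - 131) - 143 = √(-141) - 143 = I*√141 - 143 = -143 + I*√141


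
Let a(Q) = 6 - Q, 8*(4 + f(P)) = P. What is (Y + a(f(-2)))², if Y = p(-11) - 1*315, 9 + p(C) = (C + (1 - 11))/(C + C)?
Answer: 189420169/1936 ≈ 97841.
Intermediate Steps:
f(P) = -4 + P/8
p(C) = -9 + (-10 + C)/(2*C) (p(C) = -9 + (C + (1 - 11))/(C + C) = -9 + (C - 10)/((2*C)) = -9 + (-10 + C)*(1/(2*C)) = -9 + (-10 + C)/(2*C))
Y = -7107/22 (Y = (-17/2 - 5/(-11)) - 1*315 = (-17/2 - 5*(-1/11)) - 315 = (-17/2 + 5/11) - 315 = -177/22 - 315 = -7107/22 ≈ -323.05)
(Y + a(f(-2)))² = (-7107/22 + (6 - (-4 + (⅛)*(-2))))² = (-7107/22 + (6 - (-4 - ¼)))² = (-7107/22 + (6 - 1*(-17/4)))² = (-7107/22 + (6 + 17/4))² = (-7107/22 + 41/4)² = (-13763/44)² = 189420169/1936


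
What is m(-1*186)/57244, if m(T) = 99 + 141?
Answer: 60/14311 ≈ 0.0041926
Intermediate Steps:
m(T) = 240
m(-1*186)/57244 = 240/57244 = 240*(1/57244) = 60/14311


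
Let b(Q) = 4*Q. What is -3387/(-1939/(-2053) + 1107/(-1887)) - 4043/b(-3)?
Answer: -25308467923/2772444 ≈ -9128.6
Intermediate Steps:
-3387/(-1939/(-2053) + 1107/(-1887)) - 4043/b(-3) = -3387/(-1939/(-2053) + 1107/(-1887)) - 4043/(4*(-3)) = -3387/(-1939*(-1/2053) + 1107*(-1/1887)) - 4043/(-12) = -3387/(1939/2053 - 369/629) - 4043*(-1/12) = -3387/462074/1291337 + 4043/12 = -3387*1291337/462074 + 4043/12 = -4373758419/462074 + 4043/12 = -25308467923/2772444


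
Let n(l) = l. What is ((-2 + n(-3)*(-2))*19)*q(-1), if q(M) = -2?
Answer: -152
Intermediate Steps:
((-2 + n(-3)*(-2))*19)*q(-1) = ((-2 - 3*(-2))*19)*(-2) = ((-2 + 6)*19)*(-2) = (4*19)*(-2) = 76*(-2) = -152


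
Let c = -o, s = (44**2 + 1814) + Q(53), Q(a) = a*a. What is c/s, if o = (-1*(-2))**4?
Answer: -16/6559 ≈ -0.0024394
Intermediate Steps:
Q(a) = a**2
s = 6559 (s = (44**2 + 1814) + 53**2 = (1936 + 1814) + 2809 = 3750 + 2809 = 6559)
o = 16 (o = 2**4 = 16)
c = -16 (c = -1*16 = -16)
c/s = -16/6559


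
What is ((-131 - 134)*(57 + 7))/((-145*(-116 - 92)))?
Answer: -212/377 ≈ -0.56233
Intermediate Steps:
((-131 - 134)*(57 + 7))/((-145*(-116 - 92))) = (-265*64)/((-145*(-208))) = -16960/30160 = -16960*1/30160 = -212/377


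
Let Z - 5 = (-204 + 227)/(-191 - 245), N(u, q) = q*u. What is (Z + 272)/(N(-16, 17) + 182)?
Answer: -120749/39240 ≈ -3.0772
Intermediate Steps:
Z = 2157/436 (Z = 5 + (-204 + 227)/(-191 - 245) = 5 + 23/(-436) = 5 + 23*(-1/436) = 5 - 23/436 = 2157/436 ≈ 4.9473)
(Z + 272)/(N(-16, 17) + 182) = (2157/436 + 272)/(17*(-16) + 182) = 120749/(436*(-272 + 182)) = (120749/436)/(-90) = (120749/436)*(-1/90) = -120749/39240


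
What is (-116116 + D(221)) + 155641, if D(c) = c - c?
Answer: 39525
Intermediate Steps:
D(c) = 0
(-116116 + D(221)) + 155641 = (-116116 + 0) + 155641 = -116116 + 155641 = 39525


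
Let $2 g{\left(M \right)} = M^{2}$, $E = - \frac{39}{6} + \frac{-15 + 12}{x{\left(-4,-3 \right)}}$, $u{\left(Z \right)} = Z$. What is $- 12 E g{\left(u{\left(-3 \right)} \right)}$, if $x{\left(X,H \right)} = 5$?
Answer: $\frac{1917}{5} \approx 383.4$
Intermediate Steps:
$E = - \frac{71}{10}$ ($E = - \frac{39}{6} + \frac{-15 + 12}{5} = \left(-39\right) \frac{1}{6} - \frac{3}{5} = - \frac{13}{2} - \frac{3}{5} = - \frac{71}{10} \approx -7.1$)
$g{\left(M \right)} = \frac{M^{2}}{2}$
$- 12 E g{\left(u{\left(-3 \right)} \right)} = \left(-12\right) \left(- \frac{71}{10}\right) \frac{\left(-3\right)^{2}}{2} = \frac{426 \cdot \frac{1}{2} \cdot 9}{5} = \frac{426}{5} \cdot \frac{9}{2} = \frac{1917}{5}$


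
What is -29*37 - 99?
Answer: -1172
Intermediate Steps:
-29*37 - 99 = -1073 - 99 = -1172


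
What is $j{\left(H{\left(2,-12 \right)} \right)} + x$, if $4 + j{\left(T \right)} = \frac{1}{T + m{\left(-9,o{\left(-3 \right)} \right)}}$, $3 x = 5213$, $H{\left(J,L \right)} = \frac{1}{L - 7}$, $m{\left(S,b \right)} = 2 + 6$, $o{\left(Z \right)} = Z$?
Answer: $\frac{785408}{453} \approx 1733.8$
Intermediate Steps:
$m{\left(S,b \right)} = 8$
$H{\left(J,L \right)} = \frac{1}{-7 + L}$
$x = \frac{5213}{3}$ ($x = \frac{1}{3} \cdot 5213 = \frac{5213}{3} \approx 1737.7$)
$j{\left(T \right)} = -4 + \frac{1}{8 + T}$ ($j{\left(T \right)} = -4 + \frac{1}{T + 8} = -4 + \frac{1}{8 + T}$)
$j{\left(H{\left(2,-12 \right)} \right)} + x = \frac{-31 - \frac{4}{-7 - 12}}{8 + \frac{1}{-7 - 12}} + \frac{5213}{3} = \frac{-31 - \frac{4}{-19}}{8 + \frac{1}{-19}} + \frac{5213}{3} = \frac{-31 - - \frac{4}{19}}{8 - \frac{1}{19}} + \frac{5213}{3} = \frac{-31 + \frac{4}{19}}{\frac{151}{19}} + \frac{5213}{3} = \frac{19}{151} \left(- \frac{585}{19}\right) + \frac{5213}{3} = - \frac{585}{151} + \frac{5213}{3} = \frac{785408}{453}$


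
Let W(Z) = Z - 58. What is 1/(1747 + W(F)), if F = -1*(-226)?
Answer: 1/1915 ≈ 0.00052219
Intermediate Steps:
F = 226
W(Z) = -58 + Z
1/(1747 + W(F)) = 1/(1747 + (-58 + 226)) = 1/(1747 + 168) = 1/1915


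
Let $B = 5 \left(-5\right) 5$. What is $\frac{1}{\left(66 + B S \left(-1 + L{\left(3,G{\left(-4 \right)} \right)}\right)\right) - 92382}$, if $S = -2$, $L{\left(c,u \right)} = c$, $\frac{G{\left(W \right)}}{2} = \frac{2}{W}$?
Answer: $- \frac{1}{91816} \approx -1.0891 \cdot 10^{-5}$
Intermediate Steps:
$G{\left(W \right)} = \frac{4}{W}$ ($G{\left(W \right)} = 2 \frac{2}{W} = \frac{4}{W}$)
$B = -125$ ($B = \left(-25\right) 5 = -125$)
$\frac{1}{\left(66 + B S \left(-1 + L{\left(3,G{\left(-4 \right)} \right)}\right)\right) - 92382} = \frac{1}{\left(66 - 125 \left(- 2 \left(-1 + 3\right)\right)\right) - 92382} = \frac{1}{\left(66 - 125 \left(\left(-2\right) 2\right)\right) - 92382} = \frac{1}{\left(66 - -500\right) - 92382} = \frac{1}{\left(66 + 500\right) - 92382} = \frac{1}{566 - 92382} = \frac{1}{-91816} = - \frac{1}{91816}$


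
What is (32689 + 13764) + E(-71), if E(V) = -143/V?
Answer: 3298306/71 ≈ 46455.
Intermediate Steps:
(32689 + 13764) + E(-71) = (32689 + 13764) - 143/(-71) = 46453 - 143*(-1/71) = 46453 + 143/71 = 3298306/71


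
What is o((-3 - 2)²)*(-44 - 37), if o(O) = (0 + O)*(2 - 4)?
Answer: 4050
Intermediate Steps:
o(O) = -2*O (o(O) = O*(-2) = -2*O)
o((-3 - 2)²)*(-44 - 37) = (-2*(-3 - 2)²)*(-44 - 37) = -2*(-5)²*(-81) = -2*25*(-81) = -50*(-81) = 4050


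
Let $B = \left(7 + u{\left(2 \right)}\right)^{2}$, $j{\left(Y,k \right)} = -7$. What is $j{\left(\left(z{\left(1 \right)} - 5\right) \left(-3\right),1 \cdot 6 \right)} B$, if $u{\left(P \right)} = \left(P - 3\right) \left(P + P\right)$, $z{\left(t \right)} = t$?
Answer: $-63$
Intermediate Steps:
$u{\left(P \right)} = 2 P \left(-3 + P\right)$ ($u{\left(P \right)} = \left(-3 + P\right) 2 P = 2 P \left(-3 + P\right)$)
$B = 9$ ($B = \left(7 + 2 \cdot 2 \left(-3 + 2\right)\right)^{2} = \left(7 + 2 \cdot 2 \left(-1\right)\right)^{2} = \left(7 - 4\right)^{2} = 3^{2} = 9$)
$j{\left(\left(z{\left(1 \right)} - 5\right) \left(-3\right),1 \cdot 6 \right)} B = \left(-7\right) 9 = -63$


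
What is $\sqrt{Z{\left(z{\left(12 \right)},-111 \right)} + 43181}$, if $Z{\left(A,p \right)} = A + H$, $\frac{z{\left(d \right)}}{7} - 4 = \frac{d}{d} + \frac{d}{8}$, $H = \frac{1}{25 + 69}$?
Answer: $\frac{\sqrt{95487362}}{47} \approx 207.91$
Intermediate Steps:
$H = \frac{1}{94} \approx 0.010638$
$z{\left(d \right)} = 35 + \frac{7 d}{8}$ ($z{\left(d \right)} = 28 + 7 \left(\frac{d}{d} + \frac{d}{8}\right) = 28 + 7 \left(1 + d \frac{1}{8}\right) = 28 + 7 \left(1 + \frac{d}{8}\right) = 28 + \left(7 + \frac{7 d}{8}\right) = 35 + \frac{7 d}{8}$)
$Z{\left(A,p \right)} = \frac{1}{94} + A$ ($Z{\left(A,p \right)} = A + \frac{1}{94} = \frac{1}{94} + A$)
$\sqrt{Z{\left(z{\left(12 \right)},-111 \right)} + 43181} = \sqrt{\left(\frac{1}{94} + \left(35 + \frac{7}{8} \cdot 12\right)\right) + 43181} = \sqrt{\left(\frac{1}{94} + \left(35 + \frac{21}{2}\right)\right) + 43181} = \sqrt{\left(\frac{1}{94} + \frac{91}{2}\right) + 43181} = \sqrt{\frac{2139}{47} + 43181} = \sqrt{\frac{2031646}{47}} = \frac{\sqrt{95487362}}{47}$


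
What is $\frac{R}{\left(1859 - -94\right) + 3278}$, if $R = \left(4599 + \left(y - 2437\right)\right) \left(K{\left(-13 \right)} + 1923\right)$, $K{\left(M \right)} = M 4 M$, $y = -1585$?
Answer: $\frac{1499623}{5231} \approx 286.68$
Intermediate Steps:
$K{\left(M \right)} = 4 M^{2}$ ($K{\left(M \right)} = 4 M M = 4 M^{2}$)
$R = 1499623$ ($R = \left(4599 - 4022\right) \left(4 \left(-13\right)^{2} + 1923\right) = \left(4599 - 4022\right) \left(4 \cdot 169 + 1923\right) = \left(4599 - 4022\right) \left(676 + 1923\right) = 577 \cdot 2599 = 1499623$)
$\frac{R}{\left(1859 - -94\right) + 3278} = \frac{1499623}{\left(1859 - -94\right) + 3278} = \frac{1499623}{\left(1859 + \left(-1164 + 1258\right)\right) + 3278} = \frac{1499623}{\left(1859 + 94\right) + 3278} = \frac{1499623}{1953 + 3278} = \frac{1499623}{5231}$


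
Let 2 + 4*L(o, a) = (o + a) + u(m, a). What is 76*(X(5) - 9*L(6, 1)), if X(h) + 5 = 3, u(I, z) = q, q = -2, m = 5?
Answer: -665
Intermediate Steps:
u(I, z) = -2
L(o, a) = -1 + a/4 + o/4 (L(o, a) = -½ + ((o + a) - 2)/4 = -½ + ((a + o) - 2)/4 = -½ + (-2 + a + o)/4 = -½ + (-½ + a/4 + o/4) = -1 + a/4 + o/4)
X(h) = -2 (X(h) = -5 + 3 = -2)
76*(X(5) - 9*L(6, 1)) = 76*(-2 - 9*(-1 + (¼)*1 + (¼)*6)) = 76*(-2 - 9*(-1 + ¼ + 3/2)) = 76*(-2 - 9*¾) = 76*(-2 - 27/4) = 76*(-35/4) = -665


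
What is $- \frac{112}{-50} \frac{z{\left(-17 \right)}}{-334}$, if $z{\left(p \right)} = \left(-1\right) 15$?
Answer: $\frac{84}{835} \approx 0.1006$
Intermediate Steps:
$z{\left(p \right)} = -15$
$- \frac{112}{-50} \frac{z{\left(-17 \right)}}{-334} = - \frac{112}{-50} \left(- \frac{15}{-334}\right) = \left(-112\right) \left(- \frac{1}{50}\right) \left(\left(-15\right) \left(- \frac{1}{334}\right)\right) = \frac{56}{25} \cdot \frac{15}{334} = \frac{84}{835}$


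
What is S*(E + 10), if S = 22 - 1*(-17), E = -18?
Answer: -312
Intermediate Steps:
S = 39 (S = 22 + 17 = 39)
S*(E + 10) = 39*(-18 + 10) = 39*(-8) = -312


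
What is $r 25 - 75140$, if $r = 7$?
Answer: $-74965$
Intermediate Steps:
$r 25 - 75140 = 7 \cdot 25 - 75140 = 175 - 75140 = -74965$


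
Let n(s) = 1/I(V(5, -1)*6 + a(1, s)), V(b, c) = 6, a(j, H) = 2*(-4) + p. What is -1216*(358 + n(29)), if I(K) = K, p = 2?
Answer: -6530528/15 ≈ -4.3537e+5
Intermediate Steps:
a(j, H) = -6 (a(j, H) = 2*(-4) + 2 = -8 + 2 = -6)
n(s) = 1/30 (n(s) = 1/(6*6 - 6) = 1/(36 - 6) = 1/30)
-1216*(358 + n(29)) = -1216*(358 + 1/30) = -1216*10741/30 = -6530528/15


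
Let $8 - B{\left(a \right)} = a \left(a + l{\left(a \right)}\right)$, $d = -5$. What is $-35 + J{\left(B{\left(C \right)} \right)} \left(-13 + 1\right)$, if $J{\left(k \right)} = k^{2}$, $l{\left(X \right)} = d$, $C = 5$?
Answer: $-803$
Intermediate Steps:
$l{\left(X \right)} = -5$
$B{\left(a \right)} = 8 - a \left(-5 + a\right)$ ($B{\left(a \right)} = 8 - a \left(a - 5\right) = 8 - a \left(-5 + a\right)$)
$-35 + J{\left(B{\left(C \right)} \right)} \left(-13 + 1\right) = -35 + \left(8 - 5^{2} + 5 \cdot 5\right)^{2} \left(-13 + 1\right) = -35 + \left(8 - 25 + 25\right)^{2} \left(-12\right) = -35 + 8^{2} \left(-12\right) = -35 + 64 \left(-12\right) = -35 - 768 = -803$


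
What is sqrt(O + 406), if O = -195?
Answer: sqrt(211) ≈ 14.526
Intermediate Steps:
sqrt(O + 406) = sqrt(-195 + 406) = sqrt(211)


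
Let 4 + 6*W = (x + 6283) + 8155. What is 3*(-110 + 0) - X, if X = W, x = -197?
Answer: -16217/6 ≈ -2702.8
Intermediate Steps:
W = 14237/6 (W = -⅔ + ((-197 + 6283) + 8155)/6 = -⅔ + (6086 + 8155)/6 = -⅔ + (⅙)*14241 = -⅔ + 4747/2 = 14237/6 ≈ 2372.8)
X = 14237/6 ≈ 2372.8
3*(-110 + 0) - X = 3*(-110 + 0) - 1*14237/6 = 3*(-110) - 14237/6 = -330 - 14237/6 = -16217/6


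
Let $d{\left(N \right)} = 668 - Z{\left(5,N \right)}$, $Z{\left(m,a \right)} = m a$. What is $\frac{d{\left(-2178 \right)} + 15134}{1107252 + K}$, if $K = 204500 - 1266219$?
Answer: $\frac{26692}{45533} \approx 0.58621$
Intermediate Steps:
$K = -1061719$ ($K = 204500 - 1266219 = -1061719$)
$Z{\left(m,a \right)} = a m$
$d{\left(N \right)} = 668 - 5 N$ ($d{\left(N \right)} = 668 - N 5 = 668 - 5 N$)
$\frac{d{\left(-2178 \right)} + 15134}{1107252 + K} = \frac{\left(668 - -10890\right) + 15134}{1107252 - 1061719} = \frac{\left(668 + 10890\right) + 15134}{45533} = \left(11558 + 15134\right) \frac{1}{45533} = 26692 \cdot \frac{1}{45533} = \frac{26692}{45533}$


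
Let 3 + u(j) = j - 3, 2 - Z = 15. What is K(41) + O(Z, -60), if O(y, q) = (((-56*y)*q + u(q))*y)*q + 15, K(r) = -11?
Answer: -34121876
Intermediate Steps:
Z = -13 (Z = 2 - 1*15 = 2 - 15 = -13)
u(j) = -6 + j (u(j) = -3 + (j - 3) = -3 + (-3 + j) = -6 + j)
O(y, q) = 15 + q*y*(-6 + q - 56*q*y) (O(y, q) = (((-56*y)*q + (-6 + q))*y)*q + 15 = ((-56*q*y + (-6 + q))*y)*q + 15 = ((-6 + q - 56*q*y)*y)*q + 15 = (y*(-6 + q - 56*q*y))*q + 15 = q*y*(-6 + q - 56*q*y) + 15 = 15 + q*y*(-6 + q - 56*q*y))
K(41) + O(Z, -60) = -11 + (15 - 56*(-60)²*(-13)² - 60*(-13)*(-6 - 60)) = -11 + (15 - 56*3600*169 - 60*(-13)*(-66)) = -11 + (15 - 34070400 - 51480) = -11 - 34121865 = -34121876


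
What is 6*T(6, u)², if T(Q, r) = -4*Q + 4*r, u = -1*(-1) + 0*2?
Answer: 2400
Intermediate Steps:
u = 1 (u = 1 + 0 = 1)
6*T(6, u)² = 6*(-4*6 + 4*1)² = 6*(-24 + 4)² = 6*(-20)² = 6*400 = 2400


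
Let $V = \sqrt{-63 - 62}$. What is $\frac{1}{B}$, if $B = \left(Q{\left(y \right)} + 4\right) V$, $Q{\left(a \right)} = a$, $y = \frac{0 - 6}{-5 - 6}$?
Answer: $- \frac{11 i \sqrt{5}}{1250} \approx - 0.019677 i$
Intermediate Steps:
$V = 5 i \sqrt{5}$ ($V = \sqrt{-125} = 5 i \sqrt{5} \approx 11.18 i$)
$y = \frac{6}{11}$ ($y = - \frac{6}{-11} = \left(-6\right) \left(- \frac{1}{11}\right) = \frac{6}{11} \approx 0.54545$)
$B = \frac{250 i \sqrt{5}}{11}$ ($B = \left(\frac{6}{11} + 4\right) 5 i \sqrt{5} = \frac{50 \cdot 5 i \sqrt{5}}{11} = \frac{250 i \sqrt{5}}{11} \approx 50.82 i$)
$\frac{1}{B} = \frac{1}{\frac{250}{11} i \sqrt{5}} = - \frac{11 i \sqrt{5}}{1250}$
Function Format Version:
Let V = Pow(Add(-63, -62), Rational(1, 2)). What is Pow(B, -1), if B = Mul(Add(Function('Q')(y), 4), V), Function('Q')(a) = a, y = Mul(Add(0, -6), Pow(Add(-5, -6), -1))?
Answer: Mul(Rational(-11, 1250), I, Pow(5, Rational(1, 2))) ≈ Mul(-0.019677, I)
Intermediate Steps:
V = Mul(5, I, Pow(5, Rational(1, 2))) (V = Pow(-125, Rational(1, 2)) = Mul(5, I, Pow(5, Rational(1, 2))) ≈ Mul(11.180, I))
y = Rational(6, 11) (y = Mul(-6, Pow(-11, -1)) = Mul(-6, Rational(-1, 11)) = Rational(6, 11) ≈ 0.54545)
B = Mul(Rational(250, 11), I, Pow(5, Rational(1, 2))) (B = Mul(Add(Rational(6, 11), 4), Mul(5, I, Pow(5, Rational(1, 2)))) = Mul(Rational(50, 11), Mul(5, I, Pow(5, Rational(1, 2)))) = Mul(Rational(250, 11), I, Pow(5, Rational(1, 2))) ≈ Mul(50.820, I))
Pow(B, -1) = Pow(Mul(Rational(250, 11), I, Pow(5, Rational(1, 2))), -1) = Mul(Rational(-11, 1250), I, Pow(5, Rational(1, 2)))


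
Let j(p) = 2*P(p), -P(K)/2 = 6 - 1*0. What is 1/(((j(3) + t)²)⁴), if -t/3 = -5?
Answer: 1/43046721 ≈ 2.3231e-8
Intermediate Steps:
t = 15 (t = -3*(-5) = 15)
P(K) = -12 (P(K) = -2*(6 - 1*0) = -2*(6 + 0) = -2*6 = -12)
j(p) = -24 (j(p) = 2*(-12) = -24)
1/(((j(3) + t)²)⁴) = 1/(((-24 + 15)²)⁴) = 1/(((-9)²)⁴) = 1/(81⁴) = 1/43046721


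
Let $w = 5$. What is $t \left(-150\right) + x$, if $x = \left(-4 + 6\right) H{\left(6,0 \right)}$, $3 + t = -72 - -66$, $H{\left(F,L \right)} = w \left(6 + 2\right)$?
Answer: $1430$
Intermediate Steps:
$H{\left(F,L \right)} = 40$ ($H{\left(F,L \right)} = 5 \left(6 + 2\right) = 5 \cdot 8 = 40$)
$t = -9$ ($t = -3 - 6 = -9$)
$x = 80$ ($x = \left(-4 + 6\right) 40 = 2 \cdot 40 = 80$)
$t \left(-150\right) + x = \left(-9\right) \left(-150\right) + 80 = 1350 + 80 = 1430$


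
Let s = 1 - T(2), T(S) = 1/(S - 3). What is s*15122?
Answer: 30244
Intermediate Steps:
T(S) = 1/(-3 + S)
s = 2 (s = 1 - 1/(-3 + 2) = 1 - 1/(-1) = 1 - 1*(-1) = 1 + 1 = 2)
s*15122 = 2*15122 = 30244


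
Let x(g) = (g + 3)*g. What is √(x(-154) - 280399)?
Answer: I*√257145 ≈ 507.09*I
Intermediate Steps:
x(g) = g*(3 + g) (x(g) = (3 + g)*g = g*(3 + g))
√(x(-154) - 280399) = √(-154*(3 - 154) - 280399) = √(-154*(-151) - 280399) = √(23254 - 280399) = √(-257145) = I*√257145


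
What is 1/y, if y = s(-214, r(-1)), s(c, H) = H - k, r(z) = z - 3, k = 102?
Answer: -1/106 ≈ -0.0094340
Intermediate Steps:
r(z) = -3 + z
s(c, H) = -102 + H (s(c, H) = H - 1*102 = H - 102 = -102 + H)
y = -106 (y = -102 + (-3 - 1) = -102 - 4 = -106)
1/y = 1/(-106) = -1/106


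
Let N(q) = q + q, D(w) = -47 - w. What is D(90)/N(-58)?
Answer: 137/116 ≈ 1.1810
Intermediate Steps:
N(q) = 2*q
D(90)/N(-58) = (-47 - 1*90)/((2*(-58))) = (-47 - 90)/(-116) = -137*(-1/116) = 137/116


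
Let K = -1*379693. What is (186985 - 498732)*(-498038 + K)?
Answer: 273630006057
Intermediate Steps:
K = -379693
(186985 - 498732)*(-498038 + K) = (186985 - 498732)*(-498038 - 379693) = -311747*(-877731) = 273630006057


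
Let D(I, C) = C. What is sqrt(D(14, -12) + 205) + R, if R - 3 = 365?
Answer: 368 + sqrt(193) ≈ 381.89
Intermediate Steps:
R = 368 (R = 3 + 365 = 368)
sqrt(D(14, -12) + 205) + R = sqrt(-12 + 205) + 368 = sqrt(193) + 368 = 368 + sqrt(193)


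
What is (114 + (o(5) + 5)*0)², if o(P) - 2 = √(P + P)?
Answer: 12996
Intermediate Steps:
o(P) = 2 + √2*√P (o(P) = 2 + √(P + P) = 2 + √(2*P) = 2 + √2*√P)
(114 + (o(5) + 5)*0)² = (114 + ((2 + √2*√5) + 5)*0)² = (114 + ((2 + √10) + 5)*0)² = (114 + (7 + √10)*0)² = (114 + 0)² = 114² = 12996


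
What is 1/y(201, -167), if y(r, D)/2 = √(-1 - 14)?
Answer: -I*√15/30 ≈ -0.1291*I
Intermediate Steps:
y(r, D) = 2*I*√15 (y(r, D) = 2*√(-1 - 14) = 2*√(-15) = 2*(I*√15) = 2*I*√15)
1/y(201, -167) = 1/(2*I*√15) = -I*√15/30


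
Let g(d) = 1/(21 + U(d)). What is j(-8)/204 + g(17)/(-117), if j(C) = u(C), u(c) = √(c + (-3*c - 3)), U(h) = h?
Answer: -1/4446 + √13/204 ≈ 0.017449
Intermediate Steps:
u(c) = √(-3 - 2*c) (u(c) = √(c + (-3 - 3*c)) = √(-3 - 2*c))
j(C) = √(-3 - 2*C)
g(d) = 1/(21 + d)
j(-8)/204 + g(17)/(-117) = √(-3 - 2*(-8))/204 + 1/((21 + 17)*(-117)) = √(-3 + 16)*(1/204) - 1/117/38 = √13*(1/204) + (1/38)*(-1/117) = √13/204 - 1/4446 = -1/4446 + √13/204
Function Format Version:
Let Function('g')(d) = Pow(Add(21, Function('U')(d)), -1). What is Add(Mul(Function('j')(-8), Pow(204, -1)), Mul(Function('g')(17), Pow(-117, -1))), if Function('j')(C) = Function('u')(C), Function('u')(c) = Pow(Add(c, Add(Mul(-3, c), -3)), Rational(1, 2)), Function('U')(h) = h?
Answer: Add(Rational(-1, 4446), Mul(Rational(1, 204), Pow(13, Rational(1, 2)))) ≈ 0.017449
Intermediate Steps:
Function('u')(c) = Pow(Add(-3, Mul(-2, c)), Rational(1, 2)) (Function('u')(c) = Pow(Add(c, Add(-3, Mul(-3, c))), Rational(1, 2)) = Pow(Add(-3, Mul(-2, c)), Rational(1, 2)))
Function('j')(C) = Pow(Add(-3, Mul(-2, C)), Rational(1, 2))
Function('g')(d) = Pow(Add(21, d), -1)
Add(Mul(Function('j')(-8), Pow(204, -1)), Mul(Function('g')(17), Pow(-117, -1))) = Add(Mul(Pow(Add(-3, Mul(-2, -8)), Rational(1, 2)), Pow(204, -1)), Mul(Pow(Add(21, 17), -1), Pow(-117, -1))) = Add(Mul(Pow(Add(-3, 16), Rational(1, 2)), Rational(1, 204)), Mul(Pow(38, -1), Rational(-1, 117))) = Add(Mul(Pow(13, Rational(1, 2)), Rational(1, 204)), Mul(Rational(1, 38), Rational(-1, 117))) = Add(Mul(Rational(1, 204), Pow(13, Rational(1, 2))), Rational(-1, 4446)) = Add(Rational(-1, 4446), Mul(Rational(1, 204), Pow(13, Rational(1, 2))))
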